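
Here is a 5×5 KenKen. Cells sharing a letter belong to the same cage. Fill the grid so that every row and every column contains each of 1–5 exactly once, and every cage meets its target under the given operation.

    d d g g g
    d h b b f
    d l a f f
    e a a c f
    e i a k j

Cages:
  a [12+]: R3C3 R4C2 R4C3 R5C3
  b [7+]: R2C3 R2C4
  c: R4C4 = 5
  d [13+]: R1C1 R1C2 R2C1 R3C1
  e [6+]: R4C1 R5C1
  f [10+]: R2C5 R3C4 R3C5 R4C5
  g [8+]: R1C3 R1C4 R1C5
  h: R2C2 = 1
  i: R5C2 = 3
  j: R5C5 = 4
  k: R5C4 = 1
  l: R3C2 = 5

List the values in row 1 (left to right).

H is a freebie, so R2C2 = 1.
Cage l is a single given cell, so R3C2 = 5.
Cage c is a single given cell, so R4C4 = 5.
Cage i is given, leaving R5C2 = 3.
K is a freebie, leaving R5C4 = 1.
Cage j is a single given cell, leaving R5C5 = 4.
The 4 cells of cage a must have sum 12, so R5C3 = 5.
Cage e needs two cells with sum 6; hence R4C1 = 4.
Row 4 already has 4, so R4C2 = 2.
Row 5 already has 5, leaving R5C1 = 2.
Column 2 already has 2, so R1C2 = 4.
Cage f has sum 10, leaving R3C4 = 4.
The 3 cells of cage g must have sum 8, so R1C3 = 1.
Cage g needs sum 8, so R1C4 = 2.
Cage g needs sum 8, so R1C5 = 5.
The two cells of cage b must have sum 7, so R2C3 = 4.
Column 4 already has 4, so R2C4 = 3.
Row 2 already has 3, leaving R2C5 = 2.
Row 3 already has 4, leaving R3C3 = 2.
The 4 cells of cage a must have sum 12, leaving R4C3 = 3.
3 is placed in row 4, leaving R4C5 = 1.
Row 1 now contains 5; hence R1C1 = 3.
Row 2 already has 3, so R2C1 = 5.
The 4 cells of cage d must have sum 13; hence R3C1 = 1.
Column 5 now contains 1, so R3C5 = 3.
Completed grid: 3 4 1 2 5 / 5 1 4 3 2 / 1 5 2 4 3 / 4 2 3 5 1 / 2 3 5 1 4.

3 4 1 2 5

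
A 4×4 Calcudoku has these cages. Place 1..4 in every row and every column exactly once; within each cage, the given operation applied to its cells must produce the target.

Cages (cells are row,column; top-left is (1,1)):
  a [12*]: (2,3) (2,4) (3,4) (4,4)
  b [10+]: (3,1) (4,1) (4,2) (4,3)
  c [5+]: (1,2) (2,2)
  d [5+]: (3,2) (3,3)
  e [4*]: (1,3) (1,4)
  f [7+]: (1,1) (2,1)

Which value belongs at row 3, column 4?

Row 1 needs a 2, and only (1,2) is open for it.
Cage c's pair has sum 5, so (2,2) = 3.
The two cells of cage f must have sum 7, leaving (1,1) = 3.
Row 2 now contains 3, so (2,1) = 4.
Row 2 already has 4, so (2,4) = 1.
Cage e needs two cells with product 4, leaving (1,3) = 1.
1 is placed in column 4, leaving (1,4) = 4.
1 is placed in row 2; hence (2,3) = 2.
Column 3 now contains 1, which forces (3,3) = 4.
Cage b needs sum 10; hence (4,2) = 4.
The 4 cells of cage b must have sum 10, so (4,3) = 3.
Row 4 now contains 3, leaving (4,4) = 2.
Cage b has sum 10; hence (3,1) = 2.
Row 3 now contains 4, which forces (3,2) = 1.
Column 4 already has 2; hence (3,4) = 3.
Row 4 already has 2; hence (4,1) = 1.
Completed grid: 3 2 1 4 / 4 3 2 1 / 2 1 4 3 / 1 4 3 2.

3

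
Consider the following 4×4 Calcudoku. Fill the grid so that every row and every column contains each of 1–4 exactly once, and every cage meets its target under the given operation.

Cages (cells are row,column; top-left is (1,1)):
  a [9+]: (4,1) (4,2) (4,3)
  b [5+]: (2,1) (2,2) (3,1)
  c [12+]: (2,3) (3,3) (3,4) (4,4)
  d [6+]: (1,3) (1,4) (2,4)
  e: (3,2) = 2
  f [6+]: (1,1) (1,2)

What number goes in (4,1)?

Cage e is a single given cell, which forces (3,2) = 2.
The two cells of cage f must have sum 6, which forces (1,1) = 2.
Column 2 now contains 2, so (1,2) = 4.
Cage b has sum 5, so (2,1) = 3.
Column 2 now contains 2, leaving (2,2) = 1.
Row 2 already has 1; hence (2,4) = 2.
2 is placed in row 3; hence (3,1) = 1.
Column 1 now contains 3; hence (4,1) = 4.
Column 2 already has 4; hence (4,2) = 3.
3 is placed in row 4, so (4,3) = 2.
3 is placed in row 4, so (4,4) = 1.
The 3 cells of cage d must have sum 6, leaving (1,3) = 1.
Column 4 now contains 1, which forces (1,4) = 3.
Row 2 now contains 2, so (2,3) = 4.
The 4 cells of cage c must have sum 12, which forces (3,3) = 3.
Cage c needs sum 12, so (3,4) = 4.
Filled in: 2 4 1 3 / 3 1 4 2 / 1 2 3 4 / 4 3 2 1.

4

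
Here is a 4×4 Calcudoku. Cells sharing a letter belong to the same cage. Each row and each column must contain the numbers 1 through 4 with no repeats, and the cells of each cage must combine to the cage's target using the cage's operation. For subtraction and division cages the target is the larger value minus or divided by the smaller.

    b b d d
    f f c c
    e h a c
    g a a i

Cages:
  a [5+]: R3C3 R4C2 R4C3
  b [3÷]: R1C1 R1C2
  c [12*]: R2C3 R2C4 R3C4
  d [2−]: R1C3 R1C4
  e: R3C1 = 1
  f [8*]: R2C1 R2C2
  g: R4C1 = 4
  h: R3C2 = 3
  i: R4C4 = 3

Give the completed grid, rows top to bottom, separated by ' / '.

3 1 4 2 / 2 4 3 1 / 1 3 2 4 / 4 2 1 3

E is a freebie, so R3C1 = 1.
Cage h is a single given cell, so R3C2 = 3.
Row 3 already has 1, leaving R3C3 = 2.
Row 3 now contains 2; hence R3C4 = 4.
Cage g is given, so R4C1 = 4.
Cage i is given, so R4C4 = 3.
Column 1 already has 1, leaving R1C1 = 3.
3 is placed in column 2; hence R1C2 = 1.
Row 1 already has 3, which forces R1C3 = 4.
Row 1 now contains 1, which forces R1C4 = 2.
4 is placed in column 1; hence R2C1 = 2.
The two cells of cage f must have product 8, leaving R2C2 = 4.
Cage c has product 12, which forces R2C3 = 3.
3 is placed in column 4, which forces R2C4 = 1.
The 3 cells of cage a must have sum 5, leaving R4C2 = 2.
Row 4 now contains 3, leaving R4C3 = 1.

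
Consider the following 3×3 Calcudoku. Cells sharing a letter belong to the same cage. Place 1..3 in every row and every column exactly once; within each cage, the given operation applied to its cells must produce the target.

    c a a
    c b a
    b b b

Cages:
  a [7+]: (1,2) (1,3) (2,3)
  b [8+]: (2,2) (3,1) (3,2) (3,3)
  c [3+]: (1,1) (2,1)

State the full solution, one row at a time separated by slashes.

2 3 1 / 1 2 3 / 3 1 2

Cage b has sum 8, which forces (2,2) = 2.
2 is placed in row 2; hence (2,3) = 3.
The two cells of cage c must have sum 3; hence (1,1) = 2.
Column 2 now contains 2, which forces (1,2) = 3.
Column 3 now contains 3, which forces (1,3) = 1.
2 is placed in row 2; hence (2,1) = 1.
Column 1 now contains 1, leaving (3,1) = 3.
3 is placed in column 2, which forces (3,2) = 1.
Column 3 already has 1, leaving (3,3) = 2.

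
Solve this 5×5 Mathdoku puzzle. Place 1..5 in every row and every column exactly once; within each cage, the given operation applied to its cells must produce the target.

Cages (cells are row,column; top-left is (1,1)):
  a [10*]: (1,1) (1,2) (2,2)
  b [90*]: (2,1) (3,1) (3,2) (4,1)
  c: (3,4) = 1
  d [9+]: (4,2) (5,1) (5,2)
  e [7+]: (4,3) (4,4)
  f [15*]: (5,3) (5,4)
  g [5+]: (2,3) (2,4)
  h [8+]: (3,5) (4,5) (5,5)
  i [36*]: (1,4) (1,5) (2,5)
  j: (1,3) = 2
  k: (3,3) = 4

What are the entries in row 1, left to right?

Cage j is given, leaving (1,3) = 2.
Cage i needs product 36, which forces (1,4) = 3.
Cage i needs product 36, leaving (1,5) = 4.
Cage i has product 36; hence (2,5) = 3.
The 4 cells of cage b must have product 90, leaving (3,2) = 3.
K is a freebie, so (3,3) = 4.
Cage c is a single given cell, which forces (3,4) = 1.
Column 4 now contains 3, so (5,4) = 5.
Cage a needs product 10, which forces (2,2) = 2.
4 is placed in column 3; hence (2,3) = 1.
Cage g needs two cells with sum 5; hence (2,4) = 4.
Cage b needs product 90; hence (4,1) = 3.
Row 4 now contains 3; hence (4,3) = 5.
Column 4 already has 4, leaving (4,4) = 2.
2 is placed in row 4; hence (4,5) = 1.
Column 1 now contains 3, so (5,1) = 4.
Row 5 already has 4, leaving (5,2) = 1.
Row 5 already has 5, so (5,3) = 3.
1 is placed in column 5, leaving (5,5) = 2.
Cage a needs product 10, leaving (1,1) = 1.
1 is placed in column 2, leaving (1,2) = 5.
Row 2 now contains 2, which forces (2,1) = 5.
Cage b has product 90; hence (3,1) = 2.
Column 5 now contains 2, which forces (3,5) = 5.
5 is placed in row 4, so (4,2) = 4.
The full grid is 1 5 2 3 4 / 5 2 1 4 3 / 2 3 4 1 5 / 3 4 5 2 1 / 4 1 3 5 2.

1 5 2 3 4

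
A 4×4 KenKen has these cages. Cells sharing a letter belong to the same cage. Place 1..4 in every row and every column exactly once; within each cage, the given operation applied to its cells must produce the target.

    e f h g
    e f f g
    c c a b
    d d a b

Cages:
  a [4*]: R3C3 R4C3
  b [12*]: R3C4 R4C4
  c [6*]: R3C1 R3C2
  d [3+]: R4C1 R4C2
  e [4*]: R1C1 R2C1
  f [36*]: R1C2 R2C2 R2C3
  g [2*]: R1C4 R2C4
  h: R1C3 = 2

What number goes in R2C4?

2

Cage f needs product 36, so R1C2 = 3.
H is a freebie, leaving R1C3 = 2.
Row 1 now contains 2, which forces R1C4 = 1.
The 3 cells of cage f must have product 36, which forces R2C2 = 4.
Cage f needs product 36, so R2C3 = 3.
1 is placed in column 4; hence R2C4 = 2.
Column 2 already has 3, which forces R3C2 = 2.
2 is placed in column 2, leaving R4C2 = 1.
1 is placed in row 4, so R4C3 = 4.
Row 4 already has 4, which forces R4C4 = 3.
1 is placed in row 1; hence R1C1 = 4.
Row 2 now contains 4, so R2C1 = 1.
2 is placed in row 3, which forces R3C1 = 3.
Column 3 now contains 4, leaving R3C3 = 1.
Column 4 now contains 3; hence R3C4 = 4.
1 is placed in row 4, so R4C1 = 2.
Filled in: 4 3 2 1 / 1 4 3 2 / 3 2 1 4 / 2 1 4 3.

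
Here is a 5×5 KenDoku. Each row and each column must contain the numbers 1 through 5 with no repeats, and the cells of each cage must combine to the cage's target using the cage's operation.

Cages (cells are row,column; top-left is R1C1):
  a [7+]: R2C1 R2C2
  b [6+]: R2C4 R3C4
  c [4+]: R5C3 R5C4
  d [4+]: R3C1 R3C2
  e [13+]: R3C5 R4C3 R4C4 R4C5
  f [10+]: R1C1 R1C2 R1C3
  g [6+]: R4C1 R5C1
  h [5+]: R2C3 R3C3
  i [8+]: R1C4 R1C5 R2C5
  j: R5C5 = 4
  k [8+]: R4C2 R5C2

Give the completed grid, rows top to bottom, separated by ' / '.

J is a freebie, so R5C5 = 4.
Row 5 needs a 2, and only R5C1 is open for it.
The two cells of cage g must have sum 6; hence R4C1 = 4.
The only place for 5 in row 5 is R5C2.
Column 2 now contains 5, so R4C2 = 3.
The two cells of cage d must have sum 4, leaving R3C1 = 3.
3 is placed in column 2, so R3C2 = 1.
Cage e needs sum 13; hence R3C5 = 5.
Column 1 now contains 3; hence R2C1 = 5.
The two cells of cage a must have sum 7, leaving R2C2 = 2.
2 is placed in row 2; hence R2C4 = 4.
Column 4 already has 4, so R3C4 = 2.
Column 1 now contains 5; hence R1C1 = 1.
Column 2 now contains 2, leaving R1C2 = 4.
The 3 cells of cage f must have sum 10, leaving R1C3 = 5.
Row 1 now contains 5; hence R1C4 = 3.
Cage i needs sum 8; hence R1C5 = 2.
The two cells of cage h must have sum 5; hence R2C3 = 1.
Row 2 already has 1, so R2C5 = 3.
Row 3 now contains 2; hence R3C3 = 4.
1 is placed in column 3, which forces R4C3 = 2.
Column 5 now contains 2, leaving R4C5 = 1.
1 is placed in column 3, leaving R5C3 = 3.
Column 4 already has 3, which forces R5C4 = 1.
Row 4 now contains 1, so R4C4 = 5.

1 4 5 3 2 / 5 2 1 4 3 / 3 1 4 2 5 / 4 3 2 5 1 / 2 5 3 1 4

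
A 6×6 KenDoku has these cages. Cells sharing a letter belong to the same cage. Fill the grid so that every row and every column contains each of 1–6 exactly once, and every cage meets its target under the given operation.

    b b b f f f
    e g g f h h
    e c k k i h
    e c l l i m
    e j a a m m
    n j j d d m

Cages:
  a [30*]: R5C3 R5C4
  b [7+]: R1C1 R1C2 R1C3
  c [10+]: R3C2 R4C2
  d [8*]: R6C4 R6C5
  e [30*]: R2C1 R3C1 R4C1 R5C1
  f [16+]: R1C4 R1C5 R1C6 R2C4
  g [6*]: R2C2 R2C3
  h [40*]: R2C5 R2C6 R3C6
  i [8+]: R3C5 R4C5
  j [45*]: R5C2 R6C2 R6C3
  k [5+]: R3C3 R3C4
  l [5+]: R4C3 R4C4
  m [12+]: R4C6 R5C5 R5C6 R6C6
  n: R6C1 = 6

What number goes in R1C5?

Cage j has product 45, leaving R5C2 = 3.
Cage n is given; hence R6C1 = 6.
Cage j needs product 45, which forces R6C2 = 5.
Cage j has product 45, which forces R6C3 = 3.
In row 6, 1 can only go at R6C6, so R6C6 = 1.
Column 1 needs a 4, and only R1C1 is open for it.
The only place for 2 in column 2 is R1C2.
Row 1 already has 2, leaving R1C3 = 1.
1 is placed in column 3, so R2C3 = 6.
Column 3 already has 6; hence R5C3 = 5.
5 is placed in row 5, which forces R5C4 = 6.
Row 2 already has 6, leaving R2C2 = 1.
The 4 cells of cage f must have sum 16, so R2C4 = 2.
2 is placed in column 4; hence R6C4 = 4.
Row 6 now contains 4, leaving R6C5 = 2.
The 3 cells of cage h must have product 40, so R3C6 = 2.
Column 6 now contains 2, so R5C6 = 4.
The 3 cells of cage h must have product 40; hence R2C5 = 4.
Column 6 already has 4; hence R2C6 = 5.
2 is placed in row 3; hence R3C3 = 4.
Cage k's pair has sum 5, so R3C4 = 1.
4 is placed in column 3, so R4C3 = 2.
1 is placed in column 4; hence R4C4 = 3.
Row 4 already has 3, so R4C5 = 5.
Cage m needs sum 12, so R4C6 = 6.
4 is placed in row 5, leaving R5C5 = 1.
3 is placed in column 4, leaving R1C4 = 5.
The 4 cells of cage f must have sum 16; hence R1C5 = 6.
Column 6 already has 6, so R1C6 = 3.
Row 2 now contains 5, leaving R2C1 = 3.
Cage e needs product 30, which forces R3C1 = 5.
Row 3 already has 4, which forces R3C2 = 6.
5 is placed in column 5, leaving R3C5 = 3.
Row 4 now contains 5, leaving R4C1 = 1.
Row 4 now contains 6, which forces R4C2 = 4.
Row 5 now contains 1; hence R5C1 = 2.
Filled in: 4 2 1 5 6 3 / 3 1 6 2 4 5 / 5 6 4 1 3 2 / 1 4 2 3 5 6 / 2 3 5 6 1 4 / 6 5 3 4 2 1.

6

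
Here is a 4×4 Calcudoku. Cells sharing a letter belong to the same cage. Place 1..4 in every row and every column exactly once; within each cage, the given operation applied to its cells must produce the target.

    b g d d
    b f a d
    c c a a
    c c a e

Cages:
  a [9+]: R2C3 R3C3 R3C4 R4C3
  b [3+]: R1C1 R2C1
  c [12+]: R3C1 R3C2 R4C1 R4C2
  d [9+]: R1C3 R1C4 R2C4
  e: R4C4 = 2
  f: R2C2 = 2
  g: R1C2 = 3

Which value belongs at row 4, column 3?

Cage g is given, leaving R1C2 = 3.
Cage f is given, so R2C2 = 2.
Cage e is a single given cell, so R4C4 = 2.
The two cells of cage b must have sum 3; hence R1C1 = 2.
Row 1 already has 2, so R1C3 = 4.
Row 1 now contains 4; hence R1C4 = 1.
2 is placed in row 2, leaving R2C1 = 1.
Row 2 already has 1; hence R2C3 = 3.
3 is placed in row 2, which forces R2C4 = 4.
Column 3 now contains 3; hence R3C3 = 2.
Column 4 now contains 1, so R3C4 = 3.
Column 3 now contains 3, so R4C3 = 1.
Row 3 already has 3, which forces R3C1 = 4.
The 4 cells of cage c must have sum 12, so R3C2 = 1.
Cage c has sum 12, leaving R4C1 = 3.
Row 4 already has 1, so R4C2 = 4.
The full grid is 2 3 4 1 / 1 2 3 4 / 4 1 2 3 / 3 4 1 2.

1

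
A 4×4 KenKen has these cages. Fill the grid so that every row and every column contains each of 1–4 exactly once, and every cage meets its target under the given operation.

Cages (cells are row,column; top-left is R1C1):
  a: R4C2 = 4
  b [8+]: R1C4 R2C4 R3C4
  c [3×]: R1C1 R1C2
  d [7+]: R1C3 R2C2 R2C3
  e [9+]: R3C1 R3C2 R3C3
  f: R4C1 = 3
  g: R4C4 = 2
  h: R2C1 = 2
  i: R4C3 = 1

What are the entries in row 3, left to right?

4 2 3 1

Cage h is a single given cell; hence R2C1 = 2.
F is a freebie, leaving R4C1 = 3.
Cage a is a single given cell; hence R4C2 = 4.
Cage i is a single given cell, leaving R4C3 = 1.
Cage g is a single given cell, which forces R4C4 = 2.
Column 1 now contains 3, which forces R1C1 = 1.
Cage c's pair has product 3, which forces R1C2 = 3.
Cage d has sum 7, leaving R1C3 = 2.
3 is placed in row 1; hence R1C4 = 4.
Cage d has sum 7, which forces R2C2 = 1.
The 3 cells of cage d must have sum 7; hence R2C3 = 4.
1 is placed in row 2, leaving R2C4 = 3.
Column 1 now contains 3, leaving R3C1 = 4.
Column 2 now contains 3, which forces R3C2 = 2.
Column 3 now contains 2; hence R3C3 = 3.
Column 4 now contains 3; hence R3C4 = 1.
Filled in: 1 3 2 4 / 2 1 4 3 / 4 2 3 1 / 3 4 1 2.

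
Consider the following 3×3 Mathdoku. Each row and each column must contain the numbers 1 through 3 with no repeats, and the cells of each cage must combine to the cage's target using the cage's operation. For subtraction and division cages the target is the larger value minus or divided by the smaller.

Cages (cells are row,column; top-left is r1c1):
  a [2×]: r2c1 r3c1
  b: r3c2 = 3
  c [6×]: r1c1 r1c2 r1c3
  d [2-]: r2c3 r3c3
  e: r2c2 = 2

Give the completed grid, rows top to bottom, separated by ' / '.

3 1 2 / 1 2 3 / 2 3 1

E is a freebie, so r2c2 = 2.
Cage b is given, so r3c2 = 3.
Row 3 now contains 3, which forces r3c3 = 1.
Column 2 now contains 3; hence r1c2 = 1.
Row 2 already has 2; hence r2c1 = 1.
1 is placed in column 3; hence r2c3 = 3.
1 is placed in row 3, leaving r3c1 = 2.
Column 1 now contains 2; hence r1c1 = 3.
Column 3 now contains 3, which forces r1c3 = 2.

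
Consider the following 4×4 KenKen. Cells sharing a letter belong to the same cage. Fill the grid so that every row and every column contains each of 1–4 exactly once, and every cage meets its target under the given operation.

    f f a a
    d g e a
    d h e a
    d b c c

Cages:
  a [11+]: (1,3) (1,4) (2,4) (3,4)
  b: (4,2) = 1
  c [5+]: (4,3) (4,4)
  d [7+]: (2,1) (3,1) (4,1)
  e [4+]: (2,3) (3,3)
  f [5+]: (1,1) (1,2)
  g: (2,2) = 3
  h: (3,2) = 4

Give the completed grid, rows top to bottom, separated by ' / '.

3 2 4 1 / 2 3 1 4 / 1 4 3 2 / 4 1 2 3

Cage g is a single given cell; hence (2,2) = 3.
Row 2 now contains 3; hence (2,3) = 1.
Cage h is a single given cell; hence (3,2) = 4.
1 is placed in column 3, so (3,3) = 3.
Cage b is given; hence (4,2) = 1.
Cage f's pair has sum 5; hence (1,1) = 3.
Column 2 already has 1; hence (1,2) = 2.
Row 1 already has 2, leaving (1,3) = 4.
Row 1 already has 2, so (1,4) = 1.
The 4 cells of cage a must have sum 11, so (2,4) = 4.
Cage d needs sum 7, leaving (3,1) = 1.
Column 4 already has 1, so (3,4) = 2.
The two cells of cage c must have sum 5; hence (4,3) = 2.
Cage c needs two cells with sum 5, which forces (4,4) = 3.
Row 2 already has 4, leaving (2,1) = 2.
Row 4 already has 2; hence (4,1) = 4.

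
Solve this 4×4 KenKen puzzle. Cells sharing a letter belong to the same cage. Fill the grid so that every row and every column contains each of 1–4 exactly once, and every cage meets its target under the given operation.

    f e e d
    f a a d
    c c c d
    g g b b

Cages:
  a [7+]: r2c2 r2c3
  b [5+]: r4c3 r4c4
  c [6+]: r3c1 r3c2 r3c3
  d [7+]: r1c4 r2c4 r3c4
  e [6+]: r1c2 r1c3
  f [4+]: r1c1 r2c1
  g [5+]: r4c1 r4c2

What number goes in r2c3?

3

In row 1, 3 can only go at r1c1, so r1c1 = 3.
Column 1 already has 3; hence r2c1 = 1.
Column 1 now contains 1; hence r3c1 = 2.
2 is placed in column 1; hence r4c1 = 4.
Cage g's pair has sum 5; hence r4c2 = 1.
1 is placed in column 2, so r3c2 = 3.
Cage c has sum 6, so r3c3 = 1.
1 is placed in row 3, which forces r3c4 = 4.
Cage d has sum 7, leaving r1c4 = 1.
Column 2 already has 3; hence r2c2 = 4.
Cage a's pair has sum 7, which forces r2c3 = 3.
4 is placed in column 4; hence r2c4 = 2.
Column 3 already has 3, which forces r4c3 = 2.
Column 4 now contains 2, leaving r4c4 = 3.
Column 2 now contains 4, which forces r1c2 = 2.
Column 3 now contains 2; hence r1c3 = 4.
Filled in: 3 2 4 1 / 1 4 3 2 / 2 3 1 4 / 4 1 2 3.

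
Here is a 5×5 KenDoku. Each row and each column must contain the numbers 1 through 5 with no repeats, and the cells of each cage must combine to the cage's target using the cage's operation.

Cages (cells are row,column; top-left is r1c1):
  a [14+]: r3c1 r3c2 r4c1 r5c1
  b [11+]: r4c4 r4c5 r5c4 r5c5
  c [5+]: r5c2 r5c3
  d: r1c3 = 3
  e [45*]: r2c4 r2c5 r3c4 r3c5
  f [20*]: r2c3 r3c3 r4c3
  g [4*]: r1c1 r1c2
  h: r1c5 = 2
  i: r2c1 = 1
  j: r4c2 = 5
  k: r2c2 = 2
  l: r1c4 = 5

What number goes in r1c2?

1

Cage d is given; hence r1c3 = 3.
L is a freebie, leaving r1c4 = 5.
Cage h is given, leaving r1c5 = 2.
I is a freebie, which forces r2c1 = 1.
Cage k is given, so r2c2 = 2.
Row 2 already has 1, leaving r2c4 = 3.
Row 2 now contains 3, so r2c5 = 5.
3 is placed in column 4, leaving r3c4 = 1.
Row 3 now contains 1; hence r3c5 = 3.
Cage j is given, leaving r4c2 = 5.
Column 1 now contains 1; hence r1c1 = 4.
Cage g's pair has product 4; hence r1c2 = 1.
5 is placed in row 2; hence r2c3 = 4.
Column 2 already has 5; hence r3c2 = 4.
Cage f has product 20, so r3c3 = 5.
Cage f needs product 20, leaving r4c3 = 1.
Row 4 already has 1, so r4c5 = 4.
Column 2 now contains 4, leaving r5c2 = 3.
Column 3 now contains 1; hence r5c3 = 2.
2 is placed in row 5; hence r5c4 = 4.
Column 5 now contains 4; hence r5c5 = 1.
Row 3 now contains 5, which forces r3c1 = 2.
Cage a needs sum 14; hence r4c1 = 3.
Row 4 now contains 4, leaving r4c4 = 2.
2 is placed in row 5, so r5c1 = 5.
The full grid is 4 1 3 5 2 / 1 2 4 3 5 / 2 4 5 1 3 / 3 5 1 2 4 / 5 3 2 4 1.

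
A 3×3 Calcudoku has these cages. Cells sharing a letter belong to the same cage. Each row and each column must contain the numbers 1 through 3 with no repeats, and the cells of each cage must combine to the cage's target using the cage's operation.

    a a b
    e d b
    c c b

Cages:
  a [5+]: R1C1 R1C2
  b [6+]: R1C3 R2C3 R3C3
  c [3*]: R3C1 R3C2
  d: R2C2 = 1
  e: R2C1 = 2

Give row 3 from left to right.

1 3 2

Cage e is a single given cell, leaving R2C1 = 2.
Cage d is a single given cell, leaving R2C2 = 1.
Row 2 now contains 1; hence R2C3 = 3.
Column 2 already has 1; hence R3C2 = 3.
Column 1 now contains 2, so R1C1 = 3.
Column 2 already has 3, leaving R1C2 = 2.
2 is placed in row 1, leaving R1C3 = 1.
Row 3 already has 3; hence R3C1 = 1.
Column 3 already has 1, which forces R3C3 = 2.
Filled in: 3 2 1 / 2 1 3 / 1 3 2.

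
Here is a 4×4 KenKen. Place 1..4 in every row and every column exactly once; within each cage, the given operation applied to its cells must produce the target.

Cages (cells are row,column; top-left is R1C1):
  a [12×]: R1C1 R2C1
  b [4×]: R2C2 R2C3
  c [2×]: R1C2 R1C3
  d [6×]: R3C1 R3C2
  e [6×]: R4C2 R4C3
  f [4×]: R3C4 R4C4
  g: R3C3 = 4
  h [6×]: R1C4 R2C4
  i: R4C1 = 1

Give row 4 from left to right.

Cage g is given; hence R3C3 = 4.
Row 3 now contains 4, so R3C4 = 1.
Cage i is a single given cell, which forces R4C1 = 1.
Column 4 now contains 1, leaving R4C4 = 4.
The two cells of cage b must have product 4, leaving R2C2 = 4.
Column 3 already has 4, leaving R2C3 = 1.
The two cells of cage a must have product 12; hence R1C1 = 4.
Cage c needs two cells with product 2, so R1C2 = 1.
1 is placed in column 3, leaving R1C3 = 2.
Row 1 now contains 2, leaving R1C4 = 3.
Row 2 now contains 4; hence R2C1 = 3.
3 is placed in column 4, so R2C4 = 2.
Column 1 already has 3, leaving R3C1 = 2.
2 is placed in row 3, leaving R3C2 = 3.
Column 2 already has 3, which forces R4C2 = 2.
2 is placed in column 3, leaving R4C3 = 3.
Completed grid: 4 1 2 3 / 3 4 1 2 / 2 3 4 1 / 1 2 3 4.

1 2 3 4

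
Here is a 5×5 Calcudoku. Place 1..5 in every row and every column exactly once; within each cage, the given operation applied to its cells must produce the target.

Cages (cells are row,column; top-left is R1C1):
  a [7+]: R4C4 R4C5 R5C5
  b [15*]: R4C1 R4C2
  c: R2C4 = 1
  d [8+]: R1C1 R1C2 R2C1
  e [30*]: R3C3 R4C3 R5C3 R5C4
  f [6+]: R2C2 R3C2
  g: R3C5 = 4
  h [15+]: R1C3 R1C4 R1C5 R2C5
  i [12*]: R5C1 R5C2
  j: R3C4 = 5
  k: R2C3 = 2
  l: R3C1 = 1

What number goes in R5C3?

K is a freebie, which forces R2C3 = 2.
Cage c is given, leaving R2C4 = 1.
L is a freebie; hence R3C1 = 1.
Cage j is given; hence R3C4 = 5.
G is a freebie, leaving R3C5 = 4.
Cage f's pair has sum 6, which forces R2C2 = 4.
Row 3 now contains 4; hence R3C2 = 2.
5 is placed in row 3, so R3C3 = 3.
Column 2 already has 4, leaving R5C2 = 3.
The 4 cells of cage e must have product 30, which forces R5C4 = 2.
Row 5 now contains 2, leaving R5C5 = 1.
Column 2 now contains 3, leaving R1C2 = 1.
Cage h has sum 15, so R1C4 = 3.
Cage b's pair has product 15, so R4C1 = 3.
Column 2 now contains 3, which forces R4C2 = 5.
Cage e has product 30, which forces R4C3 = 1.
The 3 cells of cage a must have sum 7, so R4C4 = 4.
The 3 cells of cage a must have sum 7, leaving R4C5 = 2.
Row 5 already has 3, which forces R5C1 = 4.
Row 5 already has 1, so R5C3 = 5.
Column 1 now contains 4, which forces R1C1 = 2.
Column 3 already has 5, leaving R1C3 = 4.
Column 5 now contains 2; hence R1C5 = 5.
3 is placed in column 1, so R2C1 = 5.
Cage h has sum 15, which forces R2C5 = 3.
Completed grid: 2 1 4 3 5 / 5 4 2 1 3 / 1 2 3 5 4 / 3 5 1 4 2 / 4 3 5 2 1.

5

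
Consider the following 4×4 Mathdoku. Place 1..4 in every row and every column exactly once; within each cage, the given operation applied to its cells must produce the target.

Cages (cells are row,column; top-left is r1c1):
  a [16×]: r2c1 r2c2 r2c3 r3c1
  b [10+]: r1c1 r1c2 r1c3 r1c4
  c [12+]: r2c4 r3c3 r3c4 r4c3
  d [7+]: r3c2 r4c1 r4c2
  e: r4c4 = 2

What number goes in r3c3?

1

Cage a has product 16; hence r3c1 = 2.
Cage e is given, so r4c4 = 2.
The 3 cells of cage d must have sum 7, so r3c2 = 3.
The 3 cells of cage d must have sum 7, leaving r4c1 = 3.
The 3 cells of cage d must have sum 7, which forces r4c2 = 1.
1 is placed in row 4, so r4c3 = 4.
Cage c needs sum 12, leaving r2c4 = 3.
4 is placed in column 3; hence r3c3 = 1.
Cage c has sum 12, leaving r3c4 = 4.
Cage b needs sum 10, leaving r1c1 = 4.
Cage b has sum 10, leaving r1c2 = 2.
Cage b has sum 10, leaving r1c3 = 3.
Column 4 already has 4, which forces r1c4 = 1.
Cage a has product 16, leaving r2c1 = 1.
Cage a has product 16, so r2c2 = 4.
Column 3 already has 1, leaving r2c3 = 2.
The full grid is 4 2 3 1 / 1 4 2 3 / 2 3 1 4 / 3 1 4 2.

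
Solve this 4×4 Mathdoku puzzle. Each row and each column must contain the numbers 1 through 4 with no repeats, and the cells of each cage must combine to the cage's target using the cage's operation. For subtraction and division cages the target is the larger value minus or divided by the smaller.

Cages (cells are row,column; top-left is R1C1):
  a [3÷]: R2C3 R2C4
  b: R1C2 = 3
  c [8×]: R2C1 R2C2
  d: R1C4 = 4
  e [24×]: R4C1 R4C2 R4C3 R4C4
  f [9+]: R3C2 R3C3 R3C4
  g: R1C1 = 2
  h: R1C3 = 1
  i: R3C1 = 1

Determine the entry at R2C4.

1

Cage g is given, so R1C1 = 2.
Cage b is a single given cell, so R1C2 = 3.
H is a freebie, leaving R1C3 = 1.
D is a freebie, leaving R1C4 = 4.
Column 1 now contains 2; hence R2C1 = 4.
4 is placed in row 2, so R2C2 = 2.
Column 3 already has 1, leaving R2C3 = 3.
Row 2 already has 3, which forces R2C4 = 1.
Cage i is given; hence R3C1 = 1.
Column 2 now contains 2; hence R3C2 = 4.
Row 3 already has 4; hence R3C3 = 2.
2 is placed in row 3, so R3C4 = 3.
1 is placed in column 1, which forces R4C1 = 3.
Column 2 already has 4, so R4C2 = 1.
2 is placed in column 3; hence R4C3 = 4.
3 is placed in column 4, leaving R4C4 = 2.
The full grid is 2 3 1 4 / 4 2 3 1 / 1 4 2 3 / 3 1 4 2.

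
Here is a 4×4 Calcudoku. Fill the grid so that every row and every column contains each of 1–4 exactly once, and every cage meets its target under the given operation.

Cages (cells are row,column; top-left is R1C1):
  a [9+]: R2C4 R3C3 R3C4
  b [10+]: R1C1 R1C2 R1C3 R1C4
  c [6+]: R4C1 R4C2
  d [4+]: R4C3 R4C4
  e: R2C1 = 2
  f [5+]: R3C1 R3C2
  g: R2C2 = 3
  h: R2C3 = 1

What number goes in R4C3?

Cage e is given, leaving R2C1 = 2.
G is a freebie; hence R2C2 = 3.
Cage h is a single given cell, which forces R2C3 = 1.
3 is placed in row 2, which forces R2C4 = 4.
Column 1 now contains 2, which forces R4C1 = 4.
Row 4 already has 4, which forces R4C2 = 2.
Column 3 already has 1, which forces R4C3 = 3.
Row 4 now contains 3, so R4C4 = 1.
The two cells of cage f must have sum 5; hence R3C1 = 1.
Cage f's pair has sum 5, so R3C2 = 4.
The 3 cells of cage a must have sum 9, leaving R3C3 = 2.
The 3 cells of cage a must have sum 9; hence R3C4 = 3.
Column 1 already has 1, leaving R1C1 = 3.
Column 2 now contains 4; hence R1C2 = 1.
Column 3 already has 2; hence R1C3 = 4.
Column 4 already has 3; hence R1C4 = 2.
Filled in: 3 1 4 2 / 2 3 1 4 / 1 4 2 3 / 4 2 3 1.

3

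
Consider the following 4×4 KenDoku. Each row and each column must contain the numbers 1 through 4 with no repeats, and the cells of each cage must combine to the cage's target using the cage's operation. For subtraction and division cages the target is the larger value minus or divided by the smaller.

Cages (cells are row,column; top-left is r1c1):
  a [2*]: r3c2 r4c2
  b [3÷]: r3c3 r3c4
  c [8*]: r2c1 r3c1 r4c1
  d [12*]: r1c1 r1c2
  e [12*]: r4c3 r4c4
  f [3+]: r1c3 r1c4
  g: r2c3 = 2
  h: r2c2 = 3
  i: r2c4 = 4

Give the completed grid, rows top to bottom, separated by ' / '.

Cage h is a single given cell, leaving r2c2 = 3.
Cage g is given, leaving r2c3 = 2.
I is a freebie; hence r2c4 = 4.
Column 4 already has 4, leaving r4c4 = 3.
Cage d's pair has product 12, which forces r1c1 = 3.
Column 2 now contains 3, leaving r1c2 = 4.
Column 3 now contains 2, which forces r1c3 = 1.
Cage f's pair has sum 3; hence r1c4 = 2.
Row 2 already has 4, which forces r2c1 = 1.
The two cells of cage b must have quotient 3, leaving r3c3 = 3.
Column 4 already has 3; hence r3c4 = 1.
Row 4 now contains 3, which forces r4c3 = 4.
Cage c has product 8, leaving r3c1 = 4.
Row 3 now contains 1; hence r3c2 = 2.
Row 4 already has 4, so r4c1 = 2.
Cage a needs two cells with product 2; hence r4c2 = 1.

3 4 1 2 / 1 3 2 4 / 4 2 3 1 / 2 1 4 3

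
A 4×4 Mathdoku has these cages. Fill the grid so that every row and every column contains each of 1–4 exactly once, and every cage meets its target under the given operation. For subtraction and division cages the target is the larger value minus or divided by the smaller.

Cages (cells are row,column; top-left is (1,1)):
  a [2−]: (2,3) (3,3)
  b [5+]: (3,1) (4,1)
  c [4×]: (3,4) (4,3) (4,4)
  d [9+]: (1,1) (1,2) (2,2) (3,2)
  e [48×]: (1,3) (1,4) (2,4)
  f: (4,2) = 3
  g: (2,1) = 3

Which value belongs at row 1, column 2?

1

Cage e needs product 48, so (1,3) = 4.
Cage e needs product 48, which forces (1,4) = 3.
G is a freebie, leaving (2,1) = 3.
The 3 cells of cage e must have product 48, leaving (2,4) = 4.
F is a freebie, which forces (4,2) = 3.
4 is placed in column 4, leaving (4,4) = 1.
The 4 cells of cage d must have sum 9, so (1,1) = 2.
The 4 cells of cage d must have sum 9, leaving (1,2) = 1.
The 4 cells of cage d must have sum 9, so (2,2) = 2.
Cage a's pair has difference 2; hence (2,3) = 1.
Cage b's pair has sum 5, leaving (3,1) = 1.
The 4 cells of cage d must have sum 9; hence (3,2) = 4.
Cage a's pair has difference 2; hence (3,3) = 3.
Column 4 now contains 1, so (3,4) = 2.
Cage b needs two cells with sum 5, which forces (4,1) = 4.
Row 4 now contains 1, which forces (4,3) = 2.
The full grid is 2 1 4 3 / 3 2 1 4 / 1 4 3 2 / 4 3 2 1.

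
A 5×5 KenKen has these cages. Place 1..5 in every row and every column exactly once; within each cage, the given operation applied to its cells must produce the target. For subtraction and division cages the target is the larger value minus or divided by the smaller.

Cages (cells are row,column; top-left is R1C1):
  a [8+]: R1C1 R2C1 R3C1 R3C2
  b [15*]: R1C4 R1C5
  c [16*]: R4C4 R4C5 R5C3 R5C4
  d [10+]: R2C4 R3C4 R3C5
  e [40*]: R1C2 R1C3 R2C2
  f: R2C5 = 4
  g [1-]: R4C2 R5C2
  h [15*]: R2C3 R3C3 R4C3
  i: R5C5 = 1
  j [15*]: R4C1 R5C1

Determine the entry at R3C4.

F is a freebie, so R2C5 = 4.
I is a freebie, so R5C5 = 1.
Cage c needs product 16, leaving R4C4 = 1.
1 is placed in column 5; hence R4C5 = 2.
In row 1, 1 can only go at R1C1, so R1C1 = 1.
Cage a needs sum 8, leaving R2C1 = 2.
2 is placed in row 2, so R2C2 = 5.
Row 2 now contains 5, leaving R2C4 = 3.
3 is placed in column 4; hence R1C4 = 5.
The two cells of cage b must have product 15, so R1C5 = 3.
3 is placed in row 2, which forces R2C3 = 1.
Column 5 now contains 3, so R3C5 = 5.
5 is placed in row 3; hence R3C3 = 3.
The 3 cells of cage d must have sum 10, leaving R3C4 = 2.
The 3 cells of cage h must have product 15; hence R4C3 = 5.
Column 4 now contains 2; hence R5C4 = 4.
Row 3 now contains 3, leaving R3C1 = 4.
Row 3 already has 2, which forces R3C2 = 1.
5 is placed in row 4; hence R4C1 = 3.
3 is placed in row 4, so R4C2 = 4.
Cage j needs two cells with product 15, leaving R5C1 = 5.
Row 5 already has 4, so R5C3 = 2.
4 is placed in column 2, leaving R1C2 = 2.
Column 3 now contains 2; hence R1C3 = 4.
2 is placed in row 5; hence R5C2 = 3.
Filled in: 1 2 4 5 3 / 2 5 1 3 4 / 4 1 3 2 5 / 3 4 5 1 2 / 5 3 2 4 1.

2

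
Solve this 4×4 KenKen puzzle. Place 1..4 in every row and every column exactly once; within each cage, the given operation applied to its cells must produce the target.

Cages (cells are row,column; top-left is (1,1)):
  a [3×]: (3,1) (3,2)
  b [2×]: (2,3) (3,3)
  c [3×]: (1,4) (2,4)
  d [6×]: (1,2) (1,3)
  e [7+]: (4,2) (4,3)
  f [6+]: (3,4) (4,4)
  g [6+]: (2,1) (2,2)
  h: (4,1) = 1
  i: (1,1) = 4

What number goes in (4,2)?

Cage i is a single given cell, leaving (1,1) = 4.
4 is placed in column 1, which forces (2,1) = 2.
Row 2 now contains 2, which forces (2,2) = 4.
Row 2 now contains 2, so (2,3) = 1.
1 is placed in row 2, so (2,4) = 3.
Column 3 now contains 1, which forces (3,3) = 2.
Row 3 now contains 2, which forces (3,4) = 4.
Cage h is given; hence (4,1) = 1.
Column 2 now contains 4, which forces (4,2) = 3.
Row 4 now contains 3, which forces (4,3) = 4.
4 is placed in column 4; hence (4,4) = 2.
Column 2 now contains 3, which forces (1,2) = 2.
Column 3 now contains 2; hence (1,3) = 3.
Column 4 already has 3, so (1,4) = 1.
Column 1 already has 1, which forces (3,1) = 3.
Column 2 now contains 3, which forces (3,2) = 1.
Completed grid: 4 2 3 1 / 2 4 1 3 / 3 1 2 4 / 1 3 4 2.

3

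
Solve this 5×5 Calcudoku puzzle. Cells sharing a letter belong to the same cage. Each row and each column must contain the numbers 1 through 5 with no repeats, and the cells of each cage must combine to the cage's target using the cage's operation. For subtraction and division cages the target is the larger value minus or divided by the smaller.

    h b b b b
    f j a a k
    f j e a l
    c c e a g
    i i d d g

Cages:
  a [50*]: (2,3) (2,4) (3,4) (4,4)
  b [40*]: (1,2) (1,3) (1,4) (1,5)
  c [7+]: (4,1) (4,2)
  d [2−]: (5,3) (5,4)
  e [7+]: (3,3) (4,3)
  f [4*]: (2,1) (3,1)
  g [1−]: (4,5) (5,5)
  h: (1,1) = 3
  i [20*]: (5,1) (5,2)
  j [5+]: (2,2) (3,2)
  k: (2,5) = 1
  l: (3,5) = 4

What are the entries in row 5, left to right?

Cage h is a single given cell; hence (1,1) = 3.
The 4 cells of cage a must have product 50; hence (2,3) = 5.
Cage k is a single given cell, which forces (2,5) = 1.
L is a freebie, which forces (3,5) = 4.
Row 2 now contains 1; hence (2,1) = 4.
Row 2 now contains 1, so (2,4) = 2.
Row 3 now contains 4, so (3,1) = 1.
The two cells of cage e must have sum 7, which forces (3,3) = 3.
Row 3 now contains 1, so (3,4) = 5.
Cage e needs two cells with sum 7, leaving (4,3) = 4.
Column 4 now contains 5, which forces (4,4) = 1.
Column 1 already has 4; hence (5,1) = 5.
Row 5 already has 5; hence (5,2) = 4.
Row 5 already has 4; hence (5,4) = 3.
3 is placed in row 5, which forces (5,5) = 2.
1 is placed in column 4, so (1,4) = 4.
Column 5 already has 2, leaving (1,5) = 5.
2 is placed in row 2, which forces (2,2) = 3.
Row 3 already has 3; hence (3,2) = 2.
Column 1 now contains 5, leaving (4,1) = 2.
Cage c's pair has sum 7, leaving (4,2) = 5.
Column 5 already has 2, which forces (4,5) = 3.
Row 5 already has 2, leaving (5,3) = 1.
Column 2 already has 2, leaving (1,2) = 1.
Column 3 now contains 1, leaving (1,3) = 2.
The full grid is 3 1 2 4 5 / 4 3 5 2 1 / 1 2 3 5 4 / 2 5 4 1 3 / 5 4 1 3 2.

5 4 1 3 2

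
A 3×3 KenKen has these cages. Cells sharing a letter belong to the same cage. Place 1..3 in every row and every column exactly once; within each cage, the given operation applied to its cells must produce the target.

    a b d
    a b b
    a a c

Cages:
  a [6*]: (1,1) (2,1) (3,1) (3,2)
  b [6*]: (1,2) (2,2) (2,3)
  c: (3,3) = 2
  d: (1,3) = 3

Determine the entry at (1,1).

Cage d is given, leaving (1,3) = 3.
The 4 cells of cage a must have product 6; hence (3,2) = 1.
C is a freebie, leaving (3,3) = 2.
Column 2 already has 1, leaving (1,2) = 2.
The 3 cells of cage b must have product 6, so (2,2) = 3.
Column 3 now contains 2, leaving (2,3) = 1.
2 is placed in row 3, leaving (3,1) = 3.
Row 1 now contains 2; hence (1,1) = 1.
1 is placed in row 2, leaving (2,1) = 2.
Filled in: 1 2 3 / 2 3 1 / 3 1 2.

1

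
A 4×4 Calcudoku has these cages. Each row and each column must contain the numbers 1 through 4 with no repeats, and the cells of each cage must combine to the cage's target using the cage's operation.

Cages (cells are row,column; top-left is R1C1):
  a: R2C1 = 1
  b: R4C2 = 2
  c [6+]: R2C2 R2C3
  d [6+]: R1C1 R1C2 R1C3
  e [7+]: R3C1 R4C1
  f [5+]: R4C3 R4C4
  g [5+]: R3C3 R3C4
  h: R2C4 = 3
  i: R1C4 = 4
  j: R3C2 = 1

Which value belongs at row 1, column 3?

Cage i is a single given cell; hence R1C4 = 4.
Cage a is given, leaving R2C1 = 1.
Cage h is a single given cell, which forces R2C4 = 3.
Cage j is a single given cell; hence R3C2 = 1.
Row 3 now contains 1, which forces R3C4 = 2.
B is a freebie, so R4C2 = 2.
Column 4 already has 2, leaving R4C4 = 1.
Cage d needs sum 6, so R1C1 = 2.
2 is placed in column 2, so R1C2 = 3.
Cage d has sum 6, leaving R1C3 = 1.
2 is placed in column 2, which forces R2C2 = 4.
The two cells of cage c must have sum 6, leaving R2C3 = 2.
Cage g's pair has sum 5, which forces R3C3 = 3.
The two cells of cage f must have sum 5, which forces R4C3 = 4.
Row 3 now contains 3, so R3C1 = 4.
Row 4 already has 4; hence R4C1 = 3.
The full grid is 2 3 1 4 / 1 4 2 3 / 4 1 3 2 / 3 2 4 1.

1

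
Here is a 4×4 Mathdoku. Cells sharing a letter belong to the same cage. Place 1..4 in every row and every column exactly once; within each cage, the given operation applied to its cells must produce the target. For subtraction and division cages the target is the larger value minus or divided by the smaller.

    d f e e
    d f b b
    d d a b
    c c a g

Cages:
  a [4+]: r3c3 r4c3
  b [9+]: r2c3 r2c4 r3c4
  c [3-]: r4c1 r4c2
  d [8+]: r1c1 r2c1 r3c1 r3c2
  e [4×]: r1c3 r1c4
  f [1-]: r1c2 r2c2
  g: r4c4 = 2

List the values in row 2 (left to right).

Cage g is given; hence r4c4 = 2.
The only place for 3 in row 4 is r4c3.
3 is placed in column 3, which forces r3c3 = 1.
Column 3 already has 1, so r1c3 = 4.
Cage e needs two cells with product 4, so r1c4 = 1.
Column 3 now contains 4; hence r2c3 = 2.
The 4 cells of cage d must have sum 8, which forces r3c1 = 3.
Row 3 already has 1, leaving r3c2 = 2.
Row 3 now contains 3; hence r3c4 = 4.
Row 1 already has 1, leaving r1c1 = 2.
Column 2 already has 2, leaving r1c2 = 3.
Row 2 now contains 2, so r2c1 = 1.
Cage f needs two cells with difference 1, leaving r2c2 = 4.
4 is placed in column 4; hence r2c4 = 3.
Column 1 already has 1, leaving r4c1 = 4.
Column 2 already has 4, so r4c2 = 1.
The full grid is 2 3 4 1 / 1 4 2 3 / 3 2 1 4 / 4 1 3 2.

1 4 2 3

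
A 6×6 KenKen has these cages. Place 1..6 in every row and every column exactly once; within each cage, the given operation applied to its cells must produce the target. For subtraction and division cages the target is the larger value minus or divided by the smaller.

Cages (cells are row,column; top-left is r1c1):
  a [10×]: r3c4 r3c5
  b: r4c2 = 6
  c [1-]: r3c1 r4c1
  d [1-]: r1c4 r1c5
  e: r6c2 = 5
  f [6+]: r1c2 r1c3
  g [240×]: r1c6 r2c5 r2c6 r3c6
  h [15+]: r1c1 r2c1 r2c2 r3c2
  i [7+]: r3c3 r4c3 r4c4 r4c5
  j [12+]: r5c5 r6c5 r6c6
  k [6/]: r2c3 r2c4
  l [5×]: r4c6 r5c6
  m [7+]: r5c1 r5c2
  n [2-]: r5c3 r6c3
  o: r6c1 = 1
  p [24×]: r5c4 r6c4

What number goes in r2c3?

6

The 4 cells of cage i must have sum 7, so r3c3 = 1.
B is a freebie, leaving r4c2 = 6.
Cage o is given; hence r6c1 = 1.
Cage e is given; hence r6c2 = 5.
Column 3 already has 1, which forces r2c3 = 6.
Cage k needs two cells with quotient 6; hence r2c4 = 1.
Cage i has sum 7, so r4c5 = 1.
Row 4 already has 1, leaving r4c6 = 5.
Column 6 already has 5; hence r5c6 = 1.
Cage g needs product 240; hence r2c5 = 5.
Column 5 already has 5, so r3c5 = 2.
Row 3 already has 2; hence r3c4 = 5.
Row 1 needs a 1, and only r1c2 is open for it.
Cage f's pair has sum 6; hence r1c3 = 5.
Row 1 already has 5, which forces r1c1 = 6.
Cage g has product 240; hence r3c6 = 6.
Row 4 needs a 4, and only r4c1 is open for it.
4 is placed in column 1; hence r3c1 = 3.
3 is placed in row 3, so r3c2 = 4.
3 is placed in column 1; hence r5c1 = 5.
Column 2 now contains 4, so r5c2 = 2.
2 is placed in row 5, which forces r5c3 = 4.
Row 5 already has 4, so r5c4 = 6.
6 is placed in row 5, leaving r5c5 = 3.
Column 3 now contains 4; hence r6c3 = 2.
Column 4 now contains 6, which forces r6c4 = 4.
Row 6 now contains 4, leaving r6c5 = 6.
Row 6 now contains 2, leaving r6c6 = 3.
Cage d needs two cells with difference 1, which forces r1c4 = 3.
3 is placed in column 5; hence r1c5 = 4.
Row 1 now contains 4, so r1c6 = 2.
3 is placed in column 1, which forces r2c1 = 2.
2 is placed in column 2, so r2c2 = 3.
Column 6 already has 2, which forces r2c6 = 4.
Column 3 now contains 2, which forces r4c3 = 3.
Cage i has sum 7, leaving r4c4 = 2.
Filled in: 6 1 5 3 4 2 / 2 3 6 1 5 4 / 3 4 1 5 2 6 / 4 6 3 2 1 5 / 5 2 4 6 3 1 / 1 5 2 4 6 3.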